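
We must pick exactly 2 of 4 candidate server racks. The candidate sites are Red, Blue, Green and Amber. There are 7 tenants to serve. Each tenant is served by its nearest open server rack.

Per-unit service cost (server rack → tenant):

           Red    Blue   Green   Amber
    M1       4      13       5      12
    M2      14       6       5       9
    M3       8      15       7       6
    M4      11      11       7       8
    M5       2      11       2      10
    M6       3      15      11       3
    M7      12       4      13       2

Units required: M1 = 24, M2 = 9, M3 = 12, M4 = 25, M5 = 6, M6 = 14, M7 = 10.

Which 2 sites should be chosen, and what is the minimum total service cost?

Choose Green and Amber; total service cost 486.

With exactly 2 open, each tenant uses its cheapest among the chosen.
{Green, Amber}: M1→Green 5·24=120, M2→Green 5·9=45, M3→Amber 6·12=72, M4→Green 7·25=175, M5→Green 2·6=12, M6→Amber 3·14=42, M7→Amber 2·10=20. Service cost 486.
{Red, Amber}: service cost 523
{Red, Green}: service cost 574
Among all 6 size-2 choices, {Green, Amber} is lowest.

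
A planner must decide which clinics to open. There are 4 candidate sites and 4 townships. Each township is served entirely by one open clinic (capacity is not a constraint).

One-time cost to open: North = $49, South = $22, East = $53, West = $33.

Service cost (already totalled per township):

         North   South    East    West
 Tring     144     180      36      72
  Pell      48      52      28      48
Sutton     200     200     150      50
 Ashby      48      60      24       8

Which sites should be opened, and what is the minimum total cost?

For any fixed open set, each township goes to its cheapest open site; total = fixed + service.
{East, West}: Tring→East 36, Pell→East 28, Sutton→West 50, Ashby→West 8. Service 122; fixed 86; total 208.
{West}: Tring→West 72, Pell→West 48, Sutton→West 50, Ashby→West 8. Service 178; fixed 33; total 211.
{South, East, West}: Tring→East 36, Pell→East 28, Sutton→West 50, Ashby→West 8. Service 122; fixed 108; total 230.
{North, South, East, West}: Tring→East 36, Pell→East 28, Sutton→West 50, Ashby→West 8. Service 122; fixed 157; total 279.
No other subset beats 208.

Open East and West; minimum total cost 208.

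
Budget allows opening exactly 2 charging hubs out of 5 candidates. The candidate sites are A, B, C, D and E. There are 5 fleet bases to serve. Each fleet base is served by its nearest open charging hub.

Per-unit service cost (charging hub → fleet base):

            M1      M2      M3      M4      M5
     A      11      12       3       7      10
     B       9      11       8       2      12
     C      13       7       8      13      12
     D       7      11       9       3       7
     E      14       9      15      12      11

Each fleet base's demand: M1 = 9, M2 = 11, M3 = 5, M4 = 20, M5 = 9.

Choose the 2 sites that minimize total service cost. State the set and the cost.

With exactly 2 open, each fleet base uses its cheapest among the chosen.
{C, D}: M1→D 7·9=63, M2→C 7·11=77, M3→C 8·5=40, M4→D 3·20=60, M5→D 7·9=63. Service cost 303.
{A, D}: service cost 322
{B, D}: service cost 327
Among all 10 size-2 choices, {C, D} is lowest.

Choose C and D; total service cost 303.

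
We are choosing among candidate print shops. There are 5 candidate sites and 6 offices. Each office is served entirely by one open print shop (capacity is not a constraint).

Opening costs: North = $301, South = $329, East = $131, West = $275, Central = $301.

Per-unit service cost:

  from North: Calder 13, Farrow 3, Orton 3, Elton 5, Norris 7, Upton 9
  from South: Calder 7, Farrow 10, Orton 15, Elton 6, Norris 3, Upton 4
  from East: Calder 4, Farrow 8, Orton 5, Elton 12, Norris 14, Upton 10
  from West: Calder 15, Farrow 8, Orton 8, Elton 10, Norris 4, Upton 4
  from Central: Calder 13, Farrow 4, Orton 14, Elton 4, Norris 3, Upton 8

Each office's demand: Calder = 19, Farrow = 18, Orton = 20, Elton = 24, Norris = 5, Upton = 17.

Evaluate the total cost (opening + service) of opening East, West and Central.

Total cost: 1134

Each office is assigned to its cheapest site among the open ones.
{East, West, Central}: Calder→East 4·19=76, Farrow→Central 4·18=72, Orton→East 5·20=100, Elton→Central 4·24=96, Norris→Central 3·5=15, Upton→West 4·17=68. Service 427; fixed 707; total 1134.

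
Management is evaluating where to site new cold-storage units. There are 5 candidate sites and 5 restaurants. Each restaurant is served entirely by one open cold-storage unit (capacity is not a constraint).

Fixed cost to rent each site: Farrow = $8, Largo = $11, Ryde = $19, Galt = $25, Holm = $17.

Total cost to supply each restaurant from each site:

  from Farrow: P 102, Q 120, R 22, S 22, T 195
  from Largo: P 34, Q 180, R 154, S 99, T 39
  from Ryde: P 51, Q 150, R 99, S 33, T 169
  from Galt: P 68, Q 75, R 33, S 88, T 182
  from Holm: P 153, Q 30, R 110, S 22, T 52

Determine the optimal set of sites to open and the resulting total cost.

Open Farrow, Largo and Holm; minimum total cost 183.

For any fixed open set, each restaurant goes to its cheapest open site; total = fixed + service.
{Farrow, Largo, Holm}: P→Largo 34, Q→Holm 30, R→Farrow 22, S→Farrow 22, T→Largo 39. Service 147; fixed 36; total 183.
{Farrow, Largo, Ryde, Holm}: P→Largo 34, Q→Holm 30, R→Farrow 22, S→Farrow 22, T→Largo 39. Service 147; fixed 55; total 202.
{Farrow, Largo, Galt, Holm}: P→Largo 34, Q→Holm 30, R→Farrow 22, S→Farrow 22, T→Largo 39. Service 147; fixed 61; total 208.
{Farrow, Largo, Ryde, Galt, Holm}: service 147 + fixed 80 = 227
No other subset beats 183.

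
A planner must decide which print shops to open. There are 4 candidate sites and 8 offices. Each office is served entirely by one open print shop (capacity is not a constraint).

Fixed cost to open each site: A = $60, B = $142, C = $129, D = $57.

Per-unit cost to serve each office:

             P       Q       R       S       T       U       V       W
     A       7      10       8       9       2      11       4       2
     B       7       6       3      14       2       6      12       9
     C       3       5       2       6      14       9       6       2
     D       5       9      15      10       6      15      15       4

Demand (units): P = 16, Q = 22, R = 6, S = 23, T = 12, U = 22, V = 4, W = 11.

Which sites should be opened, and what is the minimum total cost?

For any fixed open set, each office goes to its cheapest open site; total = fixed + service.
{A, C}: P→C 3·16=48, Q→C 5·22=110, R→C 2·6=12, S→C 6·23=138, T→A 2·12=24, U→C 9·22=198, V→A 4·4=16, W→A 2·11=22. Service 568; fixed 189; total 757.
{B, C}: service 510 + fixed 271 = 781
{C, D}: service 624 + fixed 186 = 810
{A, B, C, D}: service 502 + fixed 388 = 890
No other subset beats 757.

Open A and C; minimum total cost 757.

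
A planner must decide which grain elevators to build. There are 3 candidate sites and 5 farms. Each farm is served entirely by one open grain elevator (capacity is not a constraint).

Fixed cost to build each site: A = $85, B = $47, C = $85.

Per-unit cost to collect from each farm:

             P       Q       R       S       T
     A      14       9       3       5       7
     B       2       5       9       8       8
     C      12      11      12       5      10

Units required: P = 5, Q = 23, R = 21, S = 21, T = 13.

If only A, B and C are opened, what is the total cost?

Total cost: 601

Each farm is assigned to its cheapest site among the open ones.
{A, B, C}: P→B 2·5=10, Q→B 5·23=115, R→A 3·21=63, S→A 5·21=105, T→A 7·13=91. Service 384; fixed 217; total 601.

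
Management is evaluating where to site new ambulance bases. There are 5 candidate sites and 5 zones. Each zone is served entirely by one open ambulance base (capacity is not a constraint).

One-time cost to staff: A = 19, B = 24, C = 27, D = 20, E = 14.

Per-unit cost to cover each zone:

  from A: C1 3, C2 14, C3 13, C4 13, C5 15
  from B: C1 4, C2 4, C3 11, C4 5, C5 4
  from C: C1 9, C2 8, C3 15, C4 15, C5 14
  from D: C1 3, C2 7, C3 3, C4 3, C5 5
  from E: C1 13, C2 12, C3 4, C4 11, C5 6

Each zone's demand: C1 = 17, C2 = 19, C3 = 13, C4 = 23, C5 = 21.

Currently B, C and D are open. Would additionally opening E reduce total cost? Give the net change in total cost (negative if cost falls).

Current service cost with {B, C, D}: 319.
Adding E: each zone re-picks its cheapest; new service cost 319, saving 0.
Extra fixed cost: 14. Net change = 14 − 0 = 14.
(Totals: 390 → 404.)

No — net change +14 (cost rises by 14).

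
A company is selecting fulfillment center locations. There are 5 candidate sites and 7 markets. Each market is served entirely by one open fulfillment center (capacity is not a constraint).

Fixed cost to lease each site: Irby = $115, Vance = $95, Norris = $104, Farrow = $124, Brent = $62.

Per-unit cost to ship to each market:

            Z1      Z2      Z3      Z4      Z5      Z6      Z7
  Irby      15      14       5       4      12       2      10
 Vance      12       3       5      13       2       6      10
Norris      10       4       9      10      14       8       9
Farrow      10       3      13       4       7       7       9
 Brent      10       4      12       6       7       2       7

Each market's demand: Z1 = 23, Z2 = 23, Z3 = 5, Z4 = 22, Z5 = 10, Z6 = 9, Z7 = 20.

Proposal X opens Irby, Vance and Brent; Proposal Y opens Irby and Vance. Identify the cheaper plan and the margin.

Proposal X: {Irby, Vance, Brent}: Z1→Brent 10·23=230, Z2→Vance 3·23=69, Z3→Irby 5·5=25, Z4→Irby 4·22=88, Z5→Vance 2·10=20, Z6→Irby 2·9=18, Z7→Brent 7·20=140. Service 590; fixed 272; total 862.
Proposal Y: {Irby, Vance}: Z1→Vance 12·23=276, Z2→Vance 3·23=69, Z3→Irby 5·5=25, Z4→Irby 4·22=88, Z5→Vance 2·10=20, Z6→Irby 2·9=18, Z7→Irby 10·20=200. Service 696; fixed 210; total 906.
Difference: |862 − 906| = 44.

Proposal X is cheaper by 44.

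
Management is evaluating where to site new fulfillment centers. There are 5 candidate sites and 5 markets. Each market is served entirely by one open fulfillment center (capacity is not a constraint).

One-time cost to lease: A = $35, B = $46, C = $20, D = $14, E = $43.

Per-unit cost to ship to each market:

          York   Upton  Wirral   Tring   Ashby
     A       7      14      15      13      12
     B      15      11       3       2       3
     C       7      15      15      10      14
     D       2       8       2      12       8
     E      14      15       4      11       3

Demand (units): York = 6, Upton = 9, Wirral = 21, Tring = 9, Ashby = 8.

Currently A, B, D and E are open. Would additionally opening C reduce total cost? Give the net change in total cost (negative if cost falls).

No — net change +20 (cost rises by 20).

Current service cost with {A, B, D, E}: 168.
Adding C: each market re-picks its cheapest; new service cost 168, saving 0.
Extra fixed cost: 20. Net change = 20 − 0 = 20.
(Totals: 306 → 326.)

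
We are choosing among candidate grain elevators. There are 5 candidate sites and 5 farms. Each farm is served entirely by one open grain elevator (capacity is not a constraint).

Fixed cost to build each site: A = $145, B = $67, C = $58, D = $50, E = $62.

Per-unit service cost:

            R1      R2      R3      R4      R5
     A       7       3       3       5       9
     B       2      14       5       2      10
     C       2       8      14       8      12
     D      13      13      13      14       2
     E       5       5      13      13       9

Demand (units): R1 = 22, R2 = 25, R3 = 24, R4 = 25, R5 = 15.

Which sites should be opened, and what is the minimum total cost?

For any fixed open set, each farm goes to its cheapest open site; total = fixed + service.
{A, B, D}: R1→B 2·22=44, R2→A 3·25=75, R3→A 3·24=72, R4→B 2·25=50, R5→D 2·15=30. Service 271; fixed 262; total 533.
{B, D, E}: service 369 + fixed 179 = 548
{A, B}: service 376 + fixed 212 = 588
{A, B, C, D, E}: service 271 + fixed 382 = 653
No other subset beats 533.

Open A, B and D; minimum total cost 533.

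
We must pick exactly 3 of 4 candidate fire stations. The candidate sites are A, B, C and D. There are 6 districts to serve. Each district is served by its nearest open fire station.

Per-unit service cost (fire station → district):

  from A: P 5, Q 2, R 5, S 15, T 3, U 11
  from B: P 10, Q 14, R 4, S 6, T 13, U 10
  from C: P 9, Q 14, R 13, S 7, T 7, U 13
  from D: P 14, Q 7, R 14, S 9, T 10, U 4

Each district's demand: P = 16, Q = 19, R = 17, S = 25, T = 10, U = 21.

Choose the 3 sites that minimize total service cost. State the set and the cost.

With exactly 3 open, each district uses its cheapest among the chosen.
{A, B, D}: P→A 5·16=80, Q→A 2·19=38, R→B 4·17=68, S→B 6·25=150, T→A 3·10=30, U→D 4·21=84. Service cost 450.
{A, C, D}: service cost 492
{A, B, C}: service cost 576
Among all 4 size-3 choices, {A, B, D} is lowest.

Choose A, B and D; total service cost 450.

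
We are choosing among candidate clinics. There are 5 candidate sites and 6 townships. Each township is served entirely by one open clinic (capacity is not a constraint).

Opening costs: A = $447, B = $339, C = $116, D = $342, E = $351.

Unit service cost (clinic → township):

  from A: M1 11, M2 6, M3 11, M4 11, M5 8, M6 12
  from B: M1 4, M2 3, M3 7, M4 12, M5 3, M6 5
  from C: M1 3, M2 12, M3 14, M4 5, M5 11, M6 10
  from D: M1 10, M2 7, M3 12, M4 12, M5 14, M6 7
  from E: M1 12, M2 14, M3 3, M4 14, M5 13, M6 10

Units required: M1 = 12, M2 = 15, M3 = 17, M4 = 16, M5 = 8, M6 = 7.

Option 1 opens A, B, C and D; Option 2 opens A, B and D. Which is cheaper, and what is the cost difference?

Option 2 is cheaper by 8.

Option 1: {A, B, C, D}: M1→C 3·12=36, M2→B 3·15=45, M3→B 7·17=119, M4→C 5·16=80, M5→B 3·8=24, M6→B 5·7=35. Service 339; fixed 1244; total 1583.
Option 2: {A, B, D}: M1→B 4·12=48, M2→B 3·15=45, M3→B 7·17=119, M4→A 11·16=176, M5→B 3·8=24, M6→B 5·7=35. Service 447; fixed 1128; total 1575.
Difference: |1583 − 1575| = 8.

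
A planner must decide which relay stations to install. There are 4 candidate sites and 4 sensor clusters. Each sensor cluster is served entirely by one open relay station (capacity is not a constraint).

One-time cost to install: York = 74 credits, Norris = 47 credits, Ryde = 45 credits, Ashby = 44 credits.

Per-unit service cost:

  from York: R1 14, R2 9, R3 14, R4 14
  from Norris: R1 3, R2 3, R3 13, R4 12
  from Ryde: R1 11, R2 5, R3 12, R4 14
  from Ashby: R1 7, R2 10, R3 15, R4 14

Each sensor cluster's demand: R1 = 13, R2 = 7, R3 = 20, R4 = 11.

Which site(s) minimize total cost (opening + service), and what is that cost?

Open Norris only; minimum total cost 499.

For any fixed open set, each sensor cluster goes to its cheapest open site; total = fixed + service.
{Norris}: R1→Norris 3·13=39, R2→Norris 3·7=21, R3→Norris 13·20=260, R4→Norris 12·11=132. Service 452; fixed 47; total 499.
{Norris, Ryde}: R1→Norris 3·13=39, R2→Norris 3·7=21, R3→Ryde 12·20=240, R4→Norris 12·11=132. Service 432; fixed 92; total 524.
{Norris, Ashby}: service 452 + fixed 91 = 543
{York, Norris, Ryde, Ashby}: service 432 + fixed 210 = 642
No other subset beats 499.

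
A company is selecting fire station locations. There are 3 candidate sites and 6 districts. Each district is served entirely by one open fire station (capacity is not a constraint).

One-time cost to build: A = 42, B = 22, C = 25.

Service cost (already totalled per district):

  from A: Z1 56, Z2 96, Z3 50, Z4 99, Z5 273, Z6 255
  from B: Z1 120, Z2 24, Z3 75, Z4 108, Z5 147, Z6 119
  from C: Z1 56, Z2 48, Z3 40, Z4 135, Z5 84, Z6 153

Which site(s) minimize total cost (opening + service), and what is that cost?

Open B and C; minimum total cost 478.

For any fixed open set, each district goes to its cheapest open site; total = fixed + service.
{B, C}: Z1→C 56, Z2→B 24, Z3→C 40, Z4→B 108, Z5→C 84, Z6→B 119. Service 431; fixed 47; total 478.
{A, B, C}: service 422 + fixed 89 = 511
{C}: service 516 + fixed 25 = 541
{B}: Z1→B 120, Z2→B 24, Z3→B 75, Z4→B 108, Z5→B 147, Z6→B 119. Service 593; fixed 22; total 615.
(All 7 nonempty subsets were checked; B and C is lowest.)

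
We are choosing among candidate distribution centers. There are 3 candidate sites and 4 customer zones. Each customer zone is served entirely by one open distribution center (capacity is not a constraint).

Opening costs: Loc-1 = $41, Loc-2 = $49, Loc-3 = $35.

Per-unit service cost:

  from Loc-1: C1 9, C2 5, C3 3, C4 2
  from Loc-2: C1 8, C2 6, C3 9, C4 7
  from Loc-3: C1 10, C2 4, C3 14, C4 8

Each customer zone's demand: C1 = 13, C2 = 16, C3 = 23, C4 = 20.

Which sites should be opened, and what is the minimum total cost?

For any fixed open set, each customer zone goes to its cheapest open site; total = fixed + service.
{Loc-1}: C1→Loc-1 9·13=117, C2→Loc-1 5·16=80, C3→Loc-1 3·23=69, C4→Loc-1 2·20=40. Service 306; fixed 41; total 347.
{Loc-1, Loc-3}: service 290 + fixed 76 = 366
{Loc-1, Loc-2}: service 293 + fixed 90 = 383
{Loc-1, Loc-2, Loc-3}: C1→Loc-2 8·13=104, C2→Loc-3 4·16=64, C3→Loc-1 3·23=69, C4→Loc-1 2·20=40. Service 277; fixed 125; total 402.
No other subset beats 347.

Open Loc-1 only; minimum total cost 347.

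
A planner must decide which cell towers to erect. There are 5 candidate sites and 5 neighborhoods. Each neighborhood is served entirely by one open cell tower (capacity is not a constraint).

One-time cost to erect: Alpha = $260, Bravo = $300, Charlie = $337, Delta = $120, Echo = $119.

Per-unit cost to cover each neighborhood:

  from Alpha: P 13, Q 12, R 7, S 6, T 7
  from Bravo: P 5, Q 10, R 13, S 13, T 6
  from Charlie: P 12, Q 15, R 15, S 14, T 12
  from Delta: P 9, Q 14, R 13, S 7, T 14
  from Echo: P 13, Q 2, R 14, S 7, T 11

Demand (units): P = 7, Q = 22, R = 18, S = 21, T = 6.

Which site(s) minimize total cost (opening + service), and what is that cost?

Open Echo only; minimum total cost 719.

For any fixed open set, each neighborhood goes to its cheapest open site; total = fixed + service.
{Echo}: P→Echo 13·7=91, Q→Echo 2·22=44, R→Echo 14·18=252, S→Echo 7·21=147, T→Echo 11·6=66. Service 600; fixed 119; total 719.
{Delta, Echo}: service 554 + fixed 239 = 793
{Alpha, Echo}: service 429 + fixed 379 = 808
{Alpha, Bravo, Charlie, Delta, Echo}: P→Bravo 5·7=35, Q→Echo 2·22=44, R→Alpha 7·18=126, S→Alpha 6·21=126, T→Bravo 6·6=36. Service 367; fixed 1136; total 1503.
No other subset beats 719.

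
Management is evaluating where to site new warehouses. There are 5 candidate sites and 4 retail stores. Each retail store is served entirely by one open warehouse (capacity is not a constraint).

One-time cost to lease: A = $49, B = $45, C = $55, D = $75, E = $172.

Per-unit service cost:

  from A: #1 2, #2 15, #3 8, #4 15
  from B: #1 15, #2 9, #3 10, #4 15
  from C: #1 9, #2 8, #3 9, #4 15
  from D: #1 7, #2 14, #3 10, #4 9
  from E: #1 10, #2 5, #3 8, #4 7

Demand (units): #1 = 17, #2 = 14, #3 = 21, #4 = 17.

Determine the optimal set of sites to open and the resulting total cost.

For any fixed open set, each retail store goes to its cheapest open site; total = fixed + service.
{A, E}: #1→A 2·17=34, #2→E 5·14=70, #3→A 8·21=168, #4→E 7·17=119. Service 391; fixed 221; total 612.
{A, C, D}: #1→A 2·17=34, #2→C 8·14=112, #3→A 8·21=168, #4→D 9·17=153. Service 467; fixed 179; total 646.
{A, B, D}: #1→A 2·17=34, #2→B 9·14=126, #3→A 8·21=168, #4→D 9·17=153. Service 481; fixed 169; total 650.
{A, B, C, D, E}: service 391 + fixed 396 = 787
No other subset beats 612.

Open A and E; minimum total cost 612.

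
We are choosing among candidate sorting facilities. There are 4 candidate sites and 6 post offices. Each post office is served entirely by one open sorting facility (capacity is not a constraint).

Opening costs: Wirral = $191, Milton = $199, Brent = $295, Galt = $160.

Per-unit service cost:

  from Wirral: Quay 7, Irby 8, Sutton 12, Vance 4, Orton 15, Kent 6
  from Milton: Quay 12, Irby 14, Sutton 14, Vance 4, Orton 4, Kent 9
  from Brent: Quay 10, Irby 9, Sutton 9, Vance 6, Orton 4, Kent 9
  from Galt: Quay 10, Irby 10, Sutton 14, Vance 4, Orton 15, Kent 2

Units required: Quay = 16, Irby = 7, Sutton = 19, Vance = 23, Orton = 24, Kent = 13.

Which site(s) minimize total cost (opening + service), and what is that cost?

Open Brent only; minimum total cost 1040.

For any fixed open set, each post office goes to its cheapest open site; total = fixed + service.
{Brent}: Quay→Brent 10·16=160, Irby→Brent 9·7=63, Sutton→Brent 9·19=171, Vance→Brent 6·23=138, Orton→Brent 4·24=96, Kent→Brent 9·13=117. Service 745; fixed 295; total 1040.
{Wirral, Milton}: service 662 + fixed 390 = 1052
{Milton}: Quay→Milton 12·16=192, Irby→Milton 14·7=98, Sutton→Milton 14·19=266, Vance→Milton 4·23=92, Orton→Milton 4·24=96, Kent→Milton 9·13=117. Service 861; fixed 199; total 1060.
{Wirral, Milton, Brent, Galt}: service 553 + fixed 845 = 1398
(All 15 nonempty subsets were checked; Brent only is lowest.)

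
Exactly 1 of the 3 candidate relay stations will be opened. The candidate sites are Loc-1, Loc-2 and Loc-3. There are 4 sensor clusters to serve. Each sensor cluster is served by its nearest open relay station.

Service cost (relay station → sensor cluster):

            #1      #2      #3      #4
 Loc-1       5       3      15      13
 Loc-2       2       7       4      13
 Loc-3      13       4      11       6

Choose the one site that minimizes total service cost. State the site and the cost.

With exactly 1 open, each sensor cluster uses its cheapest among the chosen.
{Loc-2}: #1→Loc-2 2, #2→Loc-2 7, #3→Loc-2 4, #4→Loc-2 13. Service cost 26.
{Loc-3}: service cost 34
{Loc-1}: service cost 36
Among all 3 size-1 choices, {Loc-2} is lowest.

Choose Loc-2 only; total service cost 26.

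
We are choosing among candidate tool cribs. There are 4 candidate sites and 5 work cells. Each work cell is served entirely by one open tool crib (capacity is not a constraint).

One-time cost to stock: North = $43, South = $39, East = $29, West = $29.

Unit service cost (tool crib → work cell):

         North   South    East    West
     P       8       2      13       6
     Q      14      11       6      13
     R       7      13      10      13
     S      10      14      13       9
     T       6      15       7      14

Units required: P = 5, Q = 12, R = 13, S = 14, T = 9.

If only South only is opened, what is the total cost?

Each work cell is assigned to its cheapest site among the open ones.
{South}: P→South 2·5=10, Q→South 11·12=132, R→South 13·13=169, S→South 14·14=196, T→South 15·9=135. Service 642; fixed 39; total 681.

Total cost: 681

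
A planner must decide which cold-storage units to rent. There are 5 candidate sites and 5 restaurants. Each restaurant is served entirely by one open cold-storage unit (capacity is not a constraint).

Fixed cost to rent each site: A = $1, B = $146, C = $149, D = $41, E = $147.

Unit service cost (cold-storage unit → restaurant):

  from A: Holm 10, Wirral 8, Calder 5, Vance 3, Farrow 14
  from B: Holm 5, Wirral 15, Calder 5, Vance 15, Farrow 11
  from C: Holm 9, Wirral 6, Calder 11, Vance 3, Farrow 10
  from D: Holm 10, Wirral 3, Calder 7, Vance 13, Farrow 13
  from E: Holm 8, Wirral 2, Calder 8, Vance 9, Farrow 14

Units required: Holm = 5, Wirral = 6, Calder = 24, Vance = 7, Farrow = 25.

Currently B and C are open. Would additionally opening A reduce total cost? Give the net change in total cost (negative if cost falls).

No — net change +1 (cost rises by 1).

Current service cost with {B, C}: 452.
Adding A: each restaurant re-picks its cheapest; new service cost 452, saving 0.
Extra fixed cost: 1. Net change = 1 − 0 = 1.
(Totals: 747 → 748.)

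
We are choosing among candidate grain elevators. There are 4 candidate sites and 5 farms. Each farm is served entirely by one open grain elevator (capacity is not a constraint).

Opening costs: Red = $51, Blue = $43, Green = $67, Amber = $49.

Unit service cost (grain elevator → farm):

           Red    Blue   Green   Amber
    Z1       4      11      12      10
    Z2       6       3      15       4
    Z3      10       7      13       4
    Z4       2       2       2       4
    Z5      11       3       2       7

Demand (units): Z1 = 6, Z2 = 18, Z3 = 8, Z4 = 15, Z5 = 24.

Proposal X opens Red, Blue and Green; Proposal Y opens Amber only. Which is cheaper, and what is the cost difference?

Proposal X is cheaper by 68.

Proposal X: {Red, Blue, Green}: Z1→Red 4·6=24, Z2→Blue 3·18=54, Z3→Blue 7·8=56, Z4→Red 2·15=30, Z5→Green 2·24=48. Service 212; fixed 161; total 373.
Proposal Y: {Amber}: Z1→Amber 10·6=60, Z2→Amber 4·18=72, Z3→Amber 4·8=32, Z4→Amber 4·15=60, Z5→Amber 7·24=168. Service 392; fixed 49; total 441.
Difference: |373 − 441| = 68.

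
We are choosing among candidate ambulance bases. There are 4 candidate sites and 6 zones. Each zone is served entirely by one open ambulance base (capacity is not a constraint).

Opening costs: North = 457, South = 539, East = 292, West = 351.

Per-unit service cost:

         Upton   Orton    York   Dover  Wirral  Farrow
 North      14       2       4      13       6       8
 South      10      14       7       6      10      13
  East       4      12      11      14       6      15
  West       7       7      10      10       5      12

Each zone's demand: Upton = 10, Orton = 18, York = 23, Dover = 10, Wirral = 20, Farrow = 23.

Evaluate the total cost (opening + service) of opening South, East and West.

Total cost: 1945

Each zone is assigned to its cheapest site among the open ones.
{South, East, West}: Upton→East 4·10=40, Orton→West 7·18=126, York→South 7·23=161, Dover→South 6·10=60, Wirral→West 5·20=100, Farrow→West 12·23=276. Service 763; fixed 1182; total 1945.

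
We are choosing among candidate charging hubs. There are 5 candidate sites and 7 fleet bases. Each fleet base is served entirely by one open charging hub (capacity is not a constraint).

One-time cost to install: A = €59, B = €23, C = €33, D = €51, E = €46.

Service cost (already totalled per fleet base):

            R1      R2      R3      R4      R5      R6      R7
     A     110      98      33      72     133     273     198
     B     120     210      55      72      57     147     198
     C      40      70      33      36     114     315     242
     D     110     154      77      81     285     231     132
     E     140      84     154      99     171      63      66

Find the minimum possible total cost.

Minimum total cost: 467

For any fixed open set, each fleet base goes to its cheapest open site; total = fixed + service.
{B, C, E}: R1→C 40, R2→C 70, R3→C 33, R4→C 36, R5→B 57, R6→E 63, R7→E 66. Service 365; fixed 102; total 467.
{C, E}: R1→C 40, R2→C 70, R3→C 33, R4→C 36, R5→C 114, R6→E 63, R7→E 66. Service 422; fixed 79; total 501.
{B, C, D, E}: service 365 + fixed 153 = 518
{A, B, C, D, E}: service 365 + fixed 212 = 577
No other subset beats 467.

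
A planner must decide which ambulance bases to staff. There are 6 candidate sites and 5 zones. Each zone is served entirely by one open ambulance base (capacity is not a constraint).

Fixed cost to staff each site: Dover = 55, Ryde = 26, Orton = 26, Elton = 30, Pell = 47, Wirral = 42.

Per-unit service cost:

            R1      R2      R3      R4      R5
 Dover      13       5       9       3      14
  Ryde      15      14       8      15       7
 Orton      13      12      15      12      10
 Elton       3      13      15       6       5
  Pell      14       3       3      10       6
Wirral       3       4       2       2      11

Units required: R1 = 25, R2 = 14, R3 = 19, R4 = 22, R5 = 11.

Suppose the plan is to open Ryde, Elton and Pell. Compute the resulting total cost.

Each zone is assigned to its cheapest site among the open ones.
{Ryde, Elton, Pell}: R1→Elton 3·25=75, R2→Pell 3·14=42, R3→Pell 3·19=57, R4→Elton 6·22=132, R5→Elton 5·11=55. Service 361; fixed 103; total 464.

Total cost: 464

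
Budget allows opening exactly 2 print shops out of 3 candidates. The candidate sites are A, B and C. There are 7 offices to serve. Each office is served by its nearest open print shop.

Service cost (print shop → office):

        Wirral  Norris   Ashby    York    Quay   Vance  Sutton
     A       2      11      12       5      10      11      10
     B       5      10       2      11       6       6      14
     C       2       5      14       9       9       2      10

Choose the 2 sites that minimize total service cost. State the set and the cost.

With exactly 2 open, each office uses its cheapest among the chosen.
{B, C}: Wirral→C 2, Norris→C 5, Ashby→B 2, York→C 9, Quay→B 6, Vance→C 2, Sutton→C 10. Service cost 36.
{A, B}: service cost 41
{A, C}: service cost 45
Among all 3 size-2 choices, {B, C} is lowest.

Choose B and C; total service cost 36.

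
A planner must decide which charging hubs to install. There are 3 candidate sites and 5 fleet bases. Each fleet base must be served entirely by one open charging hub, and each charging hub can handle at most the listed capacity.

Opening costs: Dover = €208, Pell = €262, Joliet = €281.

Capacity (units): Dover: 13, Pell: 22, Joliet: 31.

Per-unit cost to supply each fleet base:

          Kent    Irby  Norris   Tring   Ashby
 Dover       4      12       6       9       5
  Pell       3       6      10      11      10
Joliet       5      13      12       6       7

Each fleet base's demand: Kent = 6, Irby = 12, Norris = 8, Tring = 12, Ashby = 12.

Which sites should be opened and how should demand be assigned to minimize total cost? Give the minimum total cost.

Open {Pell, Joliet}: Kent→Joliet 5·6=30, Irby→Pell 6·12=72, Norris→Pell 10·8=80, Tring→Joliet 6·12=72, Ashby→Joliet 7·12=84.
Loads: Pell carries 20/22, Joliet carries 30/31. Service 338; fixed 543; total 881.
Next best feasible plan costs 1001.

Minimum total cost: 881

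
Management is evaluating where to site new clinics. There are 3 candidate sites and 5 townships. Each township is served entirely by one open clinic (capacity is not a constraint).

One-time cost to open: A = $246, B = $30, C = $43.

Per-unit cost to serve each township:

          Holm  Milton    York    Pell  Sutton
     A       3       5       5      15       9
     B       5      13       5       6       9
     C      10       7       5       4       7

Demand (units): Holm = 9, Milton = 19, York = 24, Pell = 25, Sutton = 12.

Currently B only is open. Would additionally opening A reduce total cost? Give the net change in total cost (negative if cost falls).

No — net change +76 (cost rises by 76).

Current service cost with {B}: 670.
Adding A: each township re-picks its cheapest; new service cost 500, saving 170.
Extra fixed cost: 246. Net change = 246 − 170 = 76.
(Totals: 700 → 776.)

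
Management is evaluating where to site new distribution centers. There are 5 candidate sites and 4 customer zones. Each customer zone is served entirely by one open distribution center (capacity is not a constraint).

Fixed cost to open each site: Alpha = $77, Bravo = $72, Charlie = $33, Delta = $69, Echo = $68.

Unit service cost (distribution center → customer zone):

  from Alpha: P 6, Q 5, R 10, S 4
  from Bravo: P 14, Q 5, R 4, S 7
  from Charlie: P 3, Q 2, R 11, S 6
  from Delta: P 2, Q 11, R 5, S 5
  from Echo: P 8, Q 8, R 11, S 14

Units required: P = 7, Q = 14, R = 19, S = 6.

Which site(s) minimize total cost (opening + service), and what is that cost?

Open Bravo and Charlie; minimum total cost 266.

For any fixed open set, each customer zone goes to its cheapest open site; total = fixed + service.
{Bravo, Charlie}: P→Charlie 3·7=21, Q→Charlie 2·14=28, R→Bravo 4·19=76, S→Charlie 6·6=36. Service 161; fixed 105; total 266.
{Charlie, Delta}: service 167 + fixed 102 = 269
{Bravo, Charlie, Delta}: service 148 + fixed 174 = 322
{Alpha, Bravo, Charlie, Delta, Echo}: service 142 + fixed 319 = 461
No other subset beats 266.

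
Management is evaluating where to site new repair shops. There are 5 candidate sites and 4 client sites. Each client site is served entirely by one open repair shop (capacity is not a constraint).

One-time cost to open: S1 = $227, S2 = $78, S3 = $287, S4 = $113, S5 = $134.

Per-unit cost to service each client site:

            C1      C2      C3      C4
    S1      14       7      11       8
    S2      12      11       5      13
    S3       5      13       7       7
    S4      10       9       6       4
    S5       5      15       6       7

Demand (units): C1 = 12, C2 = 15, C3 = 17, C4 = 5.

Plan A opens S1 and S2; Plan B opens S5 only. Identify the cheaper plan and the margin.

Plan B is cheaper by 123.

Plan A: {S1, S2}: C1→S2 12·12=144, C2→S1 7·15=105, C3→S2 5·17=85, C4→S1 8·5=40. Service 374; fixed 305; total 679.
Plan B: {S5}: C1→S5 5·12=60, C2→S5 15·15=225, C3→S5 6·17=102, C4→S5 7·5=35. Service 422; fixed 134; total 556.
Difference: |679 − 556| = 123.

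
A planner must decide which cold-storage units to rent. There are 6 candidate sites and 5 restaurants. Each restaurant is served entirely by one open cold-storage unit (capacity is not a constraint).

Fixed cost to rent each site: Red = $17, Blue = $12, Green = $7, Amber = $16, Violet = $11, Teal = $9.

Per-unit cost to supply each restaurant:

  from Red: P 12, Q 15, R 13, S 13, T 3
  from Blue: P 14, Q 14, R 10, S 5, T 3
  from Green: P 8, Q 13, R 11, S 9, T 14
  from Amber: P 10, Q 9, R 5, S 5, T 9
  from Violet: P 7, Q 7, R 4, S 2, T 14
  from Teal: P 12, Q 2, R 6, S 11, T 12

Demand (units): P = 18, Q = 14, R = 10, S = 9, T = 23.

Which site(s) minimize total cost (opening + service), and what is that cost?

For any fixed open set, each restaurant goes to its cheapest open site; total = fixed + service.
{Blue, Violet, Teal}: P→Violet 7·18=126, Q→Teal 2·14=28, R→Violet 4·10=40, S→Violet 2·9=18, T→Blue 3·23=69. Service 281; fixed 32; total 313.
{Red, Violet, Teal}: service 281 + fixed 37 = 318
{Blue, Green, Violet, Teal}: service 281 + fixed 39 = 320
{Red, Blue, Green, Amber, Violet, Teal}: P→Violet 7·18=126, Q→Teal 2·14=28, R→Violet 4·10=40, S→Violet 2·9=18, T→Red 3·23=69. Service 281; fixed 72; total 353.
No other subset beats 313.

Open Blue, Violet and Teal; minimum total cost 313.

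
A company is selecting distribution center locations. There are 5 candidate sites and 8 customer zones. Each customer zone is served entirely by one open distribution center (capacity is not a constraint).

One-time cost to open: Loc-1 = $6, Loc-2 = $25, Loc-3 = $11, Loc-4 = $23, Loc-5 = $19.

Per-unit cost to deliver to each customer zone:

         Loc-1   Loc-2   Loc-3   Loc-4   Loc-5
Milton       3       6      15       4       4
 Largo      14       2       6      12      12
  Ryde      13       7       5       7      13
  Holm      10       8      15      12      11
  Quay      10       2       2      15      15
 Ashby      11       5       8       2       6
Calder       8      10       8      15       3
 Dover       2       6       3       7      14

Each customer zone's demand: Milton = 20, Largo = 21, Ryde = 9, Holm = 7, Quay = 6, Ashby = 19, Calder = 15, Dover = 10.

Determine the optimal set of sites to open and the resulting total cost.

For any fixed open set, each customer zone goes to its cheapest open site; total = fixed + service.
{Loc-1, Loc-2, Loc-3, Loc-4, Loc-5}: Milton→Loc-1 3·20=60, Largo→Loc-2 2·21=42, Ryde→Loc-3 5·9=45, Holm→Loc-2 8·7=56, Quay→Loc-2 2·6=12, Ashby→Loc-4 2·19=38, Calder→Loc-5 3·15=45, Dover→Loc-1 2·10=20. Service 318; fixed 84; total 402.
{Loc-1, Loc-2, Loc-4, Loc-5}: Milton→Loc-1 3·20=60, Largo→Loc-2 2·21=42, Ryde→Loc-2 7·9=63, Holm→Loc-2 8·7=56, Quay→Loc-2 2·6=12, Ashby→Loc-4 2·19=38, Calder→Loc-5 3·15=45, Dover→Loc-1 2·10=20. Service 336; fixed 73; total 409.
{Loc-2, Loc-3, Loc-4, Loc-5}: service 348 + fixed 78 = 426
{Loc-1}: service 950 + fixed 6 = 956
No other subset beats 402.

Open Loc-1, Loc-2, Loc-3, Loc-4 and Loc-5; minimum total cost 402.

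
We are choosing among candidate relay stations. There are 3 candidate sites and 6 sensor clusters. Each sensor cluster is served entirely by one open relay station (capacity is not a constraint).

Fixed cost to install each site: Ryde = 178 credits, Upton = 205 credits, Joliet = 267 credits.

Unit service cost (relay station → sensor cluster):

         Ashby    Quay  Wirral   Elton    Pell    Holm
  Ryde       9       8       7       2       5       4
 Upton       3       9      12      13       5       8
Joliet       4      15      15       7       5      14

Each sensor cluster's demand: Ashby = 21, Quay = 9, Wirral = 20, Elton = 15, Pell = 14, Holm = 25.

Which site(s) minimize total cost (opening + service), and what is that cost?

Open Ryde only; minimum total cost 779.

For any fixed open set, each sensor cluster goes to its cheapest open site; total = fixed + service.
{Ryde}: Ashby→Ryde 9·21=189, Quay→Ryde 8·9=72, Wirral→Ryde 7·20=140, Elton→Ryde 2·15=30, Pell→Ryde 5·14=70, Holm→Ryde 4·25=100. Service 601; fixed 178; total 779.
{Ryde, Upton}: service 475 + fixed 383 = 858
{Ryde, Joliet}: Ashby→Joliet 4·21=84, Quay→Ryde 8·9=72, Wirral→Ryde 7·20=140, Elton→Ryde 2·15=30, Pell→Ryde 5·14=70, Holm→Ryde 4·25=100. Service 496; fixed 445; total 941.
{Ryde, Upton, Joliet}: Ashby→Upton 3·21=63, Quay→Ryde 8·9=72, Wirral→Ryde 7·20=140, Elton→Ryde 2·15=30, Pell→Ryde 5·14=70, Holm→Ryde 4·25=100. Service 475; fixed 650; total 1125.
No other subset beats 779.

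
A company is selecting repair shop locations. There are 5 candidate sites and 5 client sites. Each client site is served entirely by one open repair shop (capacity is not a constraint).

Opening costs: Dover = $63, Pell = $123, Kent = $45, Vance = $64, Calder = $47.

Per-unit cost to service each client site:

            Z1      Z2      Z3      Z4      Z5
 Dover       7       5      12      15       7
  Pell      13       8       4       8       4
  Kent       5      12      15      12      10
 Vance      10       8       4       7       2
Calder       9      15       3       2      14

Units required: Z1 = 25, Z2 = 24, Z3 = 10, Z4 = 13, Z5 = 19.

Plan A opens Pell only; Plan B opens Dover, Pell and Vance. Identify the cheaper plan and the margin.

Plan B is cheaper by 146.

Plan A: {Pell}: Z1→Pell 13·25=325, Z2→Pell 8·24=192, Z3→Pell 4·10=40, Z4→Pell 8·13=104, Z5→Pell 4·19=76. Service 737; fixed 123; total 860.
Plan B: {Dover, Pell, Vance}: Z1→Dover 7·25=175, Z2→Dover 5·24=120, Z3→Pell 4·10=40, Z4→Vance 7·13=91, Z5→Vance 2·19=38. Service 464; fixed 250; total 714.
Difference: |860 − 714| = 146.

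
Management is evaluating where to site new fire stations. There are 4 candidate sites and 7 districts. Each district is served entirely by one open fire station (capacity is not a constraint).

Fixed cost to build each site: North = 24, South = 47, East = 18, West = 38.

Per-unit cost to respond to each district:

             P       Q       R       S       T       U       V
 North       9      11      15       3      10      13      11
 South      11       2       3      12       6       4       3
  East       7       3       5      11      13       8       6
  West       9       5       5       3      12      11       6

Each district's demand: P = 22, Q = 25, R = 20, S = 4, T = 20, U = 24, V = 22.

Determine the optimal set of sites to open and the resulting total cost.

For any fixed open set, each district goes to its cheapest open site; total = fixed + service.
{North, South, East}: P→East 7·22=154, Q→South 2·25=50, R→South 3·20=60, S→North 3·4=12, T→South 6·20=120, U→South 4·24=96, V→South 3·22=66. Service 558; fixed 89; total 647.
{South, East}: service 590 + fixed 65 = 655
{South, East, West}: service 558 + fixed 103 = 661
{North, South, East, West}: P→East 7·22=154, Q→South 2·25=50, R→South 3·20=60, S→North 3·4=12, T→South 6·20=120, U→South 4·24=96, V→South 3·22=66. Service 558; fixed 127; total 685.
No other subset beats 647.

Open North, South and East; minimum total cost 647.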